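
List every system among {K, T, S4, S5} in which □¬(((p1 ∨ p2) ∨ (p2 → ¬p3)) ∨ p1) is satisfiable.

K

K-tableau for the formula:
1. □¬(((p1 ∨ p2) ∨ (p2 → ¬p3)) ∨ p1), w0
Complete open branch: satisfiable in K.
T-tableau for the formula:
1. □¬(((p1 ∨ p2) ∨ (p2 → ¬p3)) ∨ p1), w0
2. ¬(((p1 ∨ p2) ∨ (p2 → ¬p3)) ∨ p1), w0   [□-rule on 1 via w0Rw0]
3. ¬((p1 ∨ p2) ∨ (p2 → ¬p3)), w0   [¬∨-rule on 2]
4. ¬p1, w0   [¬∨-rule on 2]
5. ¬(p1 ∨ p2), w0   [¬∨-rule on 3]
6. ¬(p2 → ¬p3), w0   [¬∨-rule on 3]
7. ¬p2, w0   [¬∨-rule on 5]
8. p2, w0   [¬→-rule on 6]
9. p3, w0   [¬→-rule on 6]
Accessibility: w0Rw0
Branch closes: p2 and ¬p2 both at w0.
Every branch closes (one shown): unsatisfiable in T, hence also in S4, S5 (every S4/S5-frame is a T-frame).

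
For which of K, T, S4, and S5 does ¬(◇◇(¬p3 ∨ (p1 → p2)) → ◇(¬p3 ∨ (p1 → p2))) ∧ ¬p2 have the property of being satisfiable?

T-tableau for the formula:
1. ¬(◇◇(¬p3 ∨ (p1 → p2)) → ◇(¬p3 ∨ (p1 → p2))) ∧ ¬p2, 0
2. ¬(◇◇(¬p3 ∨ (p1 → p2)) → ◇(¬p3 ∨ (p1 → p2))), 0   [∧-rule on 1]
3. ¬p2, 0   [∧-rule on 1]
4. ◇◇(¬p3 ∨ (p1 → p2)), 0   [¬→-rule on 2]
5. ¬◇(¬p3 ∨ (p1 → p2)), 0   [¬→-rule on 2]
6. ¬(¬p3 ∨ (p1 → p2)), 0   [¬◇-rule on 5 via 0R0]
7. p3, 0   [¬∨-rule on 6]
8. ¬(p1 → p2), 0   [¬∨-rule on 6]
9. p1, 0   [¬→-rule on 8]
10. ◇(¬p3 ∨ (p1 → p2)), 1   [◇-rule on 4: fresh world 1, 0R1]
11. ¬(¬p3 ∨ (p1 → p2)), 1   [¬◇-rule on 5 via 0R1]
12. p3, 1   [¬∨-rule on 11]
13. ¬(p1 → p2), 1   [¬∨-rule on 11]
14. p1, 1   [¬→-rule on 13]
15. ¬p2, 1   [¬→-rule on 13]
16. ¬p3 ∨ (p1 → p2), 2   [◇-rule on 10: fresh world 2, 1R2]
17. p1 → p2, 2   [∨-rule on 16 (branches; this branch)]
18. p2, 2   [→-rule on 17 (branches; this branch)]
Accessibility: 0R0, 0R1, 1R1, 1R2, 2R2
Complete open branch: satisfiable in T, hence also in K (this T-model is also a K-model).
S4-tableau for the formula:
1. ¬(◇◇(¬p3 ∨ (p1 → p2)) → ◇(¬p3 ∨ (p1 → p2))) ∧ ¬p2, 0
2. ¬(◇◇(¬p3 ∨ (p1 → p2)) → ◇(¬p3 ∨ (p1 → p2))), 0   [∧-rule on 1]
3. ¬p2, 0   [∧-rule on 1]
4. ◇◇(¬p3 ∨ (p1 → p2)), 0   [¬→-rule on 2]
5. ¬◇(¬p3 ∨ (p1 → p2)), 0   [¬→-rule on 2]
6. ¬(¬p3 ∨ (p1 → p2)), 0   [¬◇-rule on 5 via 0R0]
7. p3, 0   [¬∨-rule on 6]
8. ¬(p1 → p2), 0   [¬∨-rule on 6]
9. p1, 0   [¬→-rule on 8]
10. ◇(¬p3 ∨ (p1 → p2)), 1   [◇-rule on 4: fresh world 1, 0R1]
11. ¬(¬p3 ∨ (p1 → p2)), 1   [¬◇-rule on 5 via 0R1]
12. p3, 1   [¬∨-rule on 11]
13. ¬(p1 → p2), 1   [¬∨-rule on 11]
14. p1, 1   [¬→-rule on 13]
15. ¬p2, 1   [¬→-rule on 13]
16. ¬p3 ∨ (p1 → p2), 2   [◇-rule on 10: fresh world 2, 1R2]
17. ¬(¬p3 ∨ (p1 → p2)), 2   [¬◇-rule on 5 via 0R2]
18. p3, 2   [¬∨-rule on 17]
19. ¬(p1 → p2), 2   [¬∨-rule on 17]
20. p1, 2   [¬→-rule on 19]
21. ¬p2, 2   [¬→-rule on 19]
22. p1 → p2, 2   [∨-rule on 16 (branches; this branch)]
23. p2, 2   [→-rule on 22 (branches; this branch)]
Accessibility: 0R0, 0R1, 0R2, 1R1, 1R2, 2R2
Branch closes: p2 and ¬p2 both at 2.
Every branch closes (one shown): unsatisfiable in S4, hence also in S5 (every S5-frame is an S4-frame).

K, T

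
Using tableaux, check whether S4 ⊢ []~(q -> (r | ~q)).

Tableau for the negation ~[]~(q -> (r | ~q)):
1. ~[]~(q -> (r | ~q)), w0
2. q -> (r | ~q), w1
3. r | ~q, w1
4. ~q, w1
Accessibility: w0Rw0, w0Rw1, w1Rw1
The negation has an open branch (countermodel exists).

Not valid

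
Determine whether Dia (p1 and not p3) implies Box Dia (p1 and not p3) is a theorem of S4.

Invalid (countermodel exists)

Tableau for the negation not (Dia (p1 and not p3) implies Box Dia (p1 and not p3)):
1. not (Dia (p1 and not p3) implies Box Dia (p1 and not p3)), w0
2. Dia (p1 and not p3), w0
3. not Box Dia (p1 and not p3), w0
4. p1 and not p3, w1
5. p1, w1
6. not p3, w1
7. not Dia (p1 and not p3), w2
8. not (p1 and not p3), w2
9. p3, w2
Accessibility: w0Rw0, w0Rw1, w0Rw2, w1Rw1, w2Rw2
The negation has an open branch (countermodel exists).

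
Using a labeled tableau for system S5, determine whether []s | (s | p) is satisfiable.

1. []s | (s | p), u
2. s | p, u
3. p, u
Accessibility: uRu

Satisfiable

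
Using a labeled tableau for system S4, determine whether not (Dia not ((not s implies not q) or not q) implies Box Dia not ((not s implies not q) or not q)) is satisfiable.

1. not (Dia not ((not s implies not q) or not q) implies Box Dia not ((not s implies not q) or not q)), 0
2. Dia not ((not s implies not q) or not q), 0
3. not Box Dia not ((not s implies not q) or not q), 0
4. not ((not s implies not q) or not q), 1
5. not (not s implies not q), 1
6. q, 1
7. not s, 1
8. not Dia not ((not s implies not q) or not q), 2
9. (not s implies not q) or not q, 2
10. not q, 2
Accessibility: 0R0, 0R1, 0R2, 1R1, 2R2

Satisfiable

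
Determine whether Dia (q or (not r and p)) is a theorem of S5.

Invalid (countermodel exists)

Tableau for the negation not Dia (q or (not r and p)):
1. not Dia (q or (not r and p)), w0
2. not (q or (not r and p)), w0
3. not q, w0
4. not (not r and p), w0
5. not p, w0
Accessibility: w0Rw0
The negation has an open branch (countermodel exists).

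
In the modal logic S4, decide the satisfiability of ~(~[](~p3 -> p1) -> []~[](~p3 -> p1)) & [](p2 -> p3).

1. ~(~[](~p3 -> p1) -> []~[](~p3 -> p1)) & [](p2 -> p3), w0
2. ~(~[](~p3 -> p1) -> []~[](~p3 -> p1)), w0
3. [](p2 -> p3), w0
4. ~[](~p3 -> p1), w0
5. ~[]~[](~p3 -> p1), w0
6. p2 -> p3, w0
7. p3, w0
8. ~(~p3 -> p1), w1
9. ~p3, w1
10. ~p1, w1
11. p2 -> p3, w1
12. ~p2, w1
13. [](~p3 -> p1), w2
14. p2 -> p3, w2
15. ~p3 -> p1, w2
16. p3, w2
17. p1, w2
Accessibility: w0Rw0, w0Rw1, w0Rw2, w1Rw1, w2Rw2

Satisfiable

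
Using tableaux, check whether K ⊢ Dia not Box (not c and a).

Not valid

Tableau for the negation not Dia not Box (not c and a):
1. not Dia not Box (not c and a), w0
The negation has an open branch (countermodel exists).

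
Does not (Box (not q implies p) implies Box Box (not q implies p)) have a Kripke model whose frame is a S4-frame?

1. not (Box (not q implies p) implies Box Box (not q implies p)), w0
2. Box (not q implies p), w0
3. not Box Box (not q implies p), w0
4. not q implies p, w0
5. p, w0
6. not Box (not q implies p), w1
7. not q implies p, w1
8. p, w1
9. not (not q implies p), w2
10. not q, w2
11. not p, w2
12. not q implies p, w2
13. p, w2
Accessibility: w0Rw0, w0Rw1, w0Rw2, w1Rw1, w1Rw2, w2Rw2
Branch closes: p and not p both at w2.
(One branch shown.) All branches close.

Unsatisfiable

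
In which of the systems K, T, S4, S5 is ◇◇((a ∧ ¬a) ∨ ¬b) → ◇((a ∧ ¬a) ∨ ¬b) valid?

S4, S5

S4-tableau for the negation ¬(◇◇((a ∧ ¬a) ∨ ¬b) → ◇((a ∧ ¬a) ∨ ¬b)):
1. ¬(◇◇((a ∧ ¬a) ∨ ¬b) → ◇((a ∧ ¬a) ∨ ¬b)), 0
2. ◇◇((a ∧ ¬a) ∨ ¬b), 0   [¬→-rule on 1]
3. ¬◇((a ∧ ¬a) ∨ ¬b), 0   [¬→-rule on 1]
4. ¬((a ∧ ¬a) ∨ ¬b), 0   [¬◇-rule on 3 via 0R0]
5. ¬(a ∧ ¬a), 0   [¬∨-rule on 4]
6. b, 0   [¬∨-rule on 4]
7. a, 0   [¬∧-rule on 5 (branches; this branch)]
8. ◇((a ∧ ¬a) ∨ ¬b), 1   [◇-rule on 2: fresh world 1, 0R1]
9. ¬((a ∧ ¬a) ∨ ¬b), 1   [¬◇-rule on 3 via 0R1]
10. ¬(a ∧ ¬a), 1   [¬∨-rule on 9]
11. b, 1   [¬∨-rule on 9]
12. a, 1   [¬∧-rule on 10 (branches; this branch)]
13. (a ∧ ¬a) ∨ ¬b, 2   [◇-rule on 8: fresh world 2, 1R2]
14. ¬((a ∧ ¬a) ∨ ¬b), 2   [¬◇-rule on 3 via 0R2]
15. ¬(a ∧ ¬a), 2   [¬∨-rule on 14]
16. b, 2   [¬∨-rule on 14]
17. a ∧ ¬a, 2   [∨-rule on 13 (branches; this branch)]
18. a, 2   [∧-rule on 17]
19. ¬a, 2   [∧-rule on 17]
Accessibility: 0R0, 0R1, 0R2, 1R1, 1R2, 2R2
Branch closes: a and ¬a both at 2.
Every branch closes (one shown): valid in S4, hence also in S5 (every theorem of S4 is a theorem of S5).
T-tableau for the negation ¬(◇◇((a ∧ ¬a) ∨ ¬b) → ◇((a ∧ ¬a) ∨ ¬b)):
1. ¬(◇◇((a ∧ ¬a) ∨ ¬b) → ◇((a ∧ ¬a) ∨ ¬b)), 0
2. ◇◇((a ∧ ¬a) ∨ ¬b), 0   [¬→-rule on 1]
3. ¬◇((a ∧ ¬a) ∨ ¬b), 0   [¬→-rule on 1]
4. ¬((a ∧ ¬a) ∨ ¬b), 0   [¬◇-rule on 3 via 0R0]
5. ¬(a ∧ ¬a), 0   [¬∨-rule on 4]
6. b, 0   [¬∨-rule on 4]
7. a, 0   [¬∧-rule on 5 (branches; this branch)]
8. ◇((a ∧ ¬a) ∨ ¬b), 1   [◇-rule on 2: fresh world 1, 0R1]
9. ¬((a ∧ ¬a) ∨ ¬b), 1   [¬◇-rule on 3 via 0R1]
10. ¬(a ∧ ¬a), 1   [¬∨-rule on 9]
11. b, 1   [¬∨-rule on 9]
12. a, 1   [¬∧-rule on 10 (branches; this branch)]
13. (a ∧ ¬a) ∨ ¬b, 2   [◇-rule on 8: fresh world 2, 1R2]
14. ¬b, 2   [∨-rule on 13 (branches; this branch)]
Accessibility: 0R0, 0R1, 1R1, 1R2, 2R2
Complete open branch: countermodel on a T-frame, so not valid in T, nor in K (the same frame is also a K-frame).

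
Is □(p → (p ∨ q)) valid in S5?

Valid

Tableau for the negation ¬□(p → (p ∨ q)):
1. ¬□(p → (p ∨ q)), 0
2. ¬(p → (p ∨ q)), 1   [¬□-rule on 1: fresh world 1, 0R1]
3. p, 1   [¬→-rule on 2]
4. ¬(p ∨ q), 1   [¬→-rule on 2]
5. ¬p, 1   [¬∨-rule on 4]
6. ¬q, 1   [¬∨-rule on 4]
Accessibility: 0R0, 0R1, 1R0, 1R1
Branch closes: p and ¬p both at 1.
Every branch of the negation's tableau closes; the branch above is one of them.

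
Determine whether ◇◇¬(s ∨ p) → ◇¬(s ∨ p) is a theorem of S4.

Yes, valid

Tableau for the negation ¬(◇◇¬(s ∨ p) → ◇¬(s ∨ p)):
1. ¬(◇◇¬(s ∨ p) → ◇¬(s ∨ p)), 0
2. ◇◇¬(s ∨ p), 0   [¬→-rule on 1]
3. ¬◇¬(s ∨ p), 0   [¬→-rule on 1]
4. s ∨ p, 0   [¬◇-rule on 3 via 0R0]
5. p, 0   [∨-rule on 4 (branches; this branch)]
6. ◇¬(s ∨ p), 1   [◇-rule on 2: fresh world 1, 0R1]
7. s ∨ p, 1   [¬◇-rule on 3 via 0R1]
8. p, 1   [∨-rule on 7 (branches; this branch)]
9. ¬(s ∨ p), 2   [◇-rule on 6: fresh world 2, 1R2]
10. ¬s, 2   [¬∨-rule on 9]
11. ¬p, 2   [¬∨-rule on 9]
12. s ∨ p, 2   [¬◇-rule on 3 via 0R2]
13. p, 2   [∨-rule on 12 (branches; this branch)]
Accessibility: 0R0, 0R1, 0R2, 1R1, 1R2, 2R2
Branch closes: p and ¬p both at 2.
Every branch of the negation's tableau closes; the branch above is one of them.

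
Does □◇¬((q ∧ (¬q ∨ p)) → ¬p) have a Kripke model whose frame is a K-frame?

Satisfiable (open branch found)

1. □◇¬((q ∧ (¬q ∨ p)) → ¬p), 0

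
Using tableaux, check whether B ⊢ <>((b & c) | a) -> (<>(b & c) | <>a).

Yes, valid

Tableau for the negation ~(<>((b & c) | a) -> (<>(b & c) | <>a)):
1. ~(<>((b & c) | a) -> (<>(b & c) | <>a)), 0
2. <>((b & c) | a), 0   [~->-rule on 1]
3. ~(<>(b & c) | <>a), 0   [~->-rule on 1]
4. ~<>(b & c), 0   [~|-rule on 3]
5. ~<>a, 0   [~|-rule on 3]
6. ~(b & c), 0   [~<>-rule on 4 via 0R0]
7. ~a, 0   [~<>-rule on 5 via 0R0]
8. ~c, 0   [~&-rule on 6 (branches; this branch)]
9. (b & c) | a, 1   [<>-rule on 2: fresh world 1, 0R1]
10. ~(b & c), 1   [~<>-rule on 4 via 0R1]
11. ~a, 1   [~<>-rule on 5 via 0R1]
12. b & c, 1   [|-rule on 9 (branches; this branch)]
13. b, 1   [&-rule on 12]
14. c, 1   [&-rule on 12]
15. ~c, 1   [~&-rule on 10 (branches; this branch)]
Accessibility: 0R0, 0R1, 1R0, 1R1
Branch closes: c and ~c both at 1.
Every branch of the negation's tableau closes; the branch above is one of them.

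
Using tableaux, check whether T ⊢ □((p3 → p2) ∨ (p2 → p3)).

Valid

Tableau for the negation ¬□((p3 → p2) ∨ (p2 → p3)):
1. ¬□((p3 → p2) ∨ (p2 → p3)), 0
2. ¬((p3 → p2) ∨ (p2 → p3)), 1   [¬□-rule on 1: fresh world 1, 0R1]
3. ¬(p3 → p2), 1   [¬∨-rule on 2]
4. ¬(p2 → p3), 1   [¬∨-rule on 2]
5. p3, 1   [¬→-rule on 3]
6. ¬p2, 1   [¬→-rule on 3]
7. p2, 1   [¬→-rule on 4]
8. ¬p3, 1   [¬→-rule on 4]
Accessibility: 0R0, 0R1, 1R1
Branch closes: p2 and ¬p2 both at 1.
All branches of the negation close; one closing branch shown above.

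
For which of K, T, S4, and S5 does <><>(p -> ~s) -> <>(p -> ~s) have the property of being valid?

S4, S5

T-tableau for the negation ~(<><>(p -> ~s) -> <>(p -> ~s)):
1. ~(<><>(p -> ~s) -> <>(p -> ~s)), u
2. <><>(p -> ~s), u
3. ~<>(p -> ~s), u
4. ~(p -> ~s), u
5. p, u
6. s, u
7. <>(p -> ~s), v
8. ~(p -> ~s), v
9. p, v
10. s, v
11. p -> ~s, w
12. ~s, w
Accessibility: uRu, uRv, vRv, vRw, wRw
Complete open branch: countermodel on a T-frame, so not valid in T, nor in K (the same frame is also a K-frame).
S4-tableau for the negation ~(<><>(p -> ~s) -> <>(p -> ~s)):
1. ~(<><>(p -> ~s) -> <>(p -> ~s)), u
2. <><>(p -> ~s), u
3. ~<>(p -> ~s), u
4. ~(p -> ~s), u
5. p, u
6. s, u
7. <>(p -> ~s), v
8. ~(p -> ~s), v
9. p, v
10. s, v
11. p -> ~s, w
12. ~(p -> ~s), w
13. p, w
14. s, w
15. ~s, w
Accessibility: uRu, uRv, uRw, vRv, vRw, wRw
Branch closes: s and ~s both at w.
Every branch closes (one shown): valid in S4, hence also in S5 (every theorem of S4 is a theorem of S5).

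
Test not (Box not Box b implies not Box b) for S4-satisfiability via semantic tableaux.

No, unsatisfiable

1. not (Box not Box b implies not Box b), w0
2. Box not Box b, w0   [neg-implies-rule on 1]
3. Box b, w0   [neg-implies-rule on 1]
4. not Box b, w0   [Box-rule on 2 via w0Rw0]
5. b, w0   [Box-rule on 3 via w0Rw0]
6. not b, w1   [neg-Box-rule on 4: fresh world w1, w0Rw1]
7. not Box b, w1   [Box-rule on 2 via w0Rw1]
8. b, w1   [Box-rule on 3 via w0Rw1]
Accessibility: w0Rw0, w0Rw1, w1Rw1
Branch closes: b and not b both at w1.
Every branch closes; the branch above is one of them.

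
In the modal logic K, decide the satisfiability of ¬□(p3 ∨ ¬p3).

Unsatisfiable (every branch closes)

1. ¬□(p3 ∨ ¬p3), w0
2. ¬(p3 ∨ ¬p3), w1
3. ¬p3, w1
4. p3, w1
Accessibility: w0Rw1
Branch closes: p3 and ¬p3 both at w1.
(One branch shown.) All branches close.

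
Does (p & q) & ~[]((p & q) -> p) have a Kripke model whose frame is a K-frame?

Unsatisfiable

1. (p & q) & ~[]((p & q) -> p), 0
2. p & q, 0   [&-rule on 1]
3. ~[]((p & q) -> p), 0   [&-rule on 1]
4. p, 0   [&-rule on 2]
5. q, 0   [&-rule on 2]
6. ~((p & q) -> p), 1   [~[]-rule on 3: fresh world 1, 0R1]
7. p & q, 1   [~->-rule on 6]
8. ~p, 1   [~->-rule on 6]
9. p, 1   [&-rule on 7]
10. q, 1   [&-rule on 7]
Accessibility: 0R1
Branch closes: p and ~p both at 1.
(One branch shown.) All branches close.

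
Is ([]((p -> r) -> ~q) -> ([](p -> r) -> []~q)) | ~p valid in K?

Tableau for the negation ~(([]((p -> r) -> ~q) -> ([](p -> r) -> []~q)) | ~p):
1. ~(([]((p -> r) -> ~q) -> ([](p -> r) -> []~q)) | ~p), w0
2. ~([]((p -> r) -> ~q) -> ([](p -> r) -> []~q)), w0
3. p, w0
4. []((p -> r) -> ~q), w0
5. ~([](p -> r) -> []~q), w0
6. [](p -> r), w0
7. ~[]~q, w0
8. q, w1
9. (p -> r) -> ~q, w1
10. p -> r, w1
11. ~(p -> r), w1
12. p, w1
13. ~r, w1
14. r, w1
Accessibility: w0Rw1
Branch closes: r and ~r both at w1.
Every branch of the negation's tableau closes; the branch above is one of them.

Valid in K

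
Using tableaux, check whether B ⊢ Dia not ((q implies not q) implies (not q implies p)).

Not valid

Tableau for the negation not Dia not ((q implies not q) implies (not q implies p)):
1. not Dia not ((q implies not q) implies (not q implies p)), 0
2. (q implies not q) implies (not q implies p), 0
3. not q implies p, 0
4. p, 0
Accessibility: 0R0
The negation has an open branch (countermodel exists).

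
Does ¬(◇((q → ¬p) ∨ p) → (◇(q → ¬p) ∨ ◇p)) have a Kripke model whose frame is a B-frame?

Unsatisfiable

1. ¬(◇((q → ¬p) ∨ p) → (◇(q → ¬p) ∨ ◇p)), 0
2. ◇((q → ¬p) ∨ p), 0
3. ¬(◇(q → ¬p) ∨ ◇p), 0
4. ¬◇(q → ¬p), 0
5. ¬◇p, 0
6. ¬(q → ¬p), 0
7. q, 0
8. p, 0
9. ¬p, 0
Accessibility: 0R0
Branch closes: p and ¬p both at 0.
Every branch closes; the branch above is one of them.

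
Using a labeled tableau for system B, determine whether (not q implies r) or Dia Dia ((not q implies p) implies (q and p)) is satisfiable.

Satisfiable

1. (not q implies r) or Dia Dia ((not q implies p) implies (q and p)), u
2. Dia Dia ((not q implies p) implies (q and p)), u
3. Dia ((not q implies p) implies (q and p)), v
4. (not q implies p) implies (q and p), w
5. q and p, w
6. q, w
7. p, w
Accessibility: uRu, uRv, vRu, vRv, vRw, wRv, wRw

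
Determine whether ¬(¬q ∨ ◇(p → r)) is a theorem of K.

Tableau for the negation ¬q ∨ ◇(p → r):
1. ¬q ∨ ◇(p → r), 0
2. ◇(p → r), 0
3. p → r, 1
4. r, 1
Accessibility: 0R1
The negation has an open branch (countermodel exists).

Not valid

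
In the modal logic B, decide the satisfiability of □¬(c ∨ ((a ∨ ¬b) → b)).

1. □¬(c ∨ ((a ∨ ¬b) → b)), 0
2. ¬(c ∨ ((a ∨ ¬b) → b)), 0   [□-rule on 1 via 0R0]
3. ¬c, 0   [¬∨-rule on 2]
4. ¬((a ∨ ¬b) → b), 0   [¬∨-rule on 2]
5. a ∨ ¬b, 0   [¬→-rule on 4]
6. ¬b, 0   [¬→-rule on 4]
Accessibility: 0R0

Satisfiable (open branch found)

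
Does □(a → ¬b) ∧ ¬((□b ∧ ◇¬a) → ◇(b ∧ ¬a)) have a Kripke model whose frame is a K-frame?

1. □(a → ¬b) ∧ ¬((□b ∧ ◇¬a) → ◇(b ∧ ¬a)), u
2. □(a → ¬b), u   [∧-rule on 1]
3. ¬((□b ∧ ◇¬a) → ◇(b ∧ ¬a)), u   [∧-rule on 1]
4. □b ∧ ◇¬a, u   [¬→-rule on 3]
5. ¬◇(b ∧ ¬a), u   [¬→-rule on 3]
6. □b, u   [∧-rule on 4]
7. ◇¬a, u   [∧-rule on 4]
8. ¬a, v   [◇-rule on 7: fresh world v, uRv]
9. a → ¬b, v   [□-rule on 2 via uRv]
10. ¬(b ∧ ¬a), v   [¬◇-rule on 5 via uRv]
11. b, v   [□-rule on 6 via uRv]
12. a, v   [¬∧-rule on 10 (branches; this branch)]
Accessibility: uRv
Branch closes: a and ¬a both at v.
All branches of the tableau close; one closing branch shown above.

Unsatisfiable (every branch closes)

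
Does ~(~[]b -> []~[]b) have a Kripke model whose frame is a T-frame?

1. ~(~[]b -> []~[]b), 0
2. ~[]b, 0   [~->-rule on 1]
3. ~[]~[]b, 0   [~->-rule on 1]
4. ~b, 1   [~[]-rule on 2: fresh world 1, 0R1]
5. []b, 2   [~[]-rule on 3: fresh world 2, 0R2]
6. b, 2   [[]-rule on 5 via 2R2]
Accessibility: 0R0, 0R1, 0R2, 1R1, 2R2

Yes, satisfiable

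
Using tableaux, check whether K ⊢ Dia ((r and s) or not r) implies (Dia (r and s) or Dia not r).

Valid in K

Tableau for the negation not (Dia ((r and s) or not r) implies (Dia (r and s) or Dia not r)):
1. not (Dia ((r and s) or not r) implies (Dia (r and s) or Dia not r)), u
2. Dia ((r and s) or not r), u
3. not (Dia (r and s) or Dia not r), u
4. not Dia (r and s), u
5. not Dia not r, u
6. (r and s) or not r, v
7. not (r and s), v
8. r, v
9. r and s, v
10. s, v
11. not s, v
Accessibility: uRv
Branch closes: s and not s both at v.
All branches of the negation close; one closing branch shown above.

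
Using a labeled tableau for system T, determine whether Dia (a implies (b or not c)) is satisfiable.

1. Dia (a implies (b or not c)), 0
2. a implies (b or not c), 1
3. b or not c, 1
4. not c, 1
Accessibility: 0R0, 0R1, 1R1

Yes, satisfiable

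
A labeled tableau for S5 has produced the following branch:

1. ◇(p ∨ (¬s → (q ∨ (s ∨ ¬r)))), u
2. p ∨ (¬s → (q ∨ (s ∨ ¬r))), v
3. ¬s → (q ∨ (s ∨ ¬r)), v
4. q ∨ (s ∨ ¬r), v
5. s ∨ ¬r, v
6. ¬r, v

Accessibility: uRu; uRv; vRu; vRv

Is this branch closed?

No atom appears with both signs at the same world.

Open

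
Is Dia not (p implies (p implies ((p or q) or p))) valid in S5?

Tableau for the negation not Dia not (p implies (p implies ((p or q) or p))):
1. not Dia not (p implies (p implies ((p or q) or p))), w0
2. p implies (p implies ((p or q) or p)), w0
3. p implies ((p or q) or p), w0
4. (p or q) or p, w0
5. p, w0
Accessibility: w0Rw0
The negation has an open branch (countermodel exists).

Not valid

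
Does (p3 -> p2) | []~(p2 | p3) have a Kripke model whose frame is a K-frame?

1. (p3 -> p2) | []~(p2 | p3), 0
2. []~(p2 | p3), 0   [|-rule on 1 (branches; this branch)]

Yes, satisfiable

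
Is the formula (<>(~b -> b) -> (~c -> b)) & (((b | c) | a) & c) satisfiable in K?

1. (<>(~b -> b) -> (~c -> b)) & (((b | c) | a) & c), u
2. <>(~b -> b) -> (~c -> b), u   [&-rule on 1]
3. ((b | c) | a) & c, u   [&-rule on 1]
4. (b | c) | a, u   [&-rule on 3]
5. c, u   [&-rule on 3]
6. ~c -> b, u   [->-rule on 2 (branches; this branch)]
7. a, u   [|-rule on 4 (branches; this branch)]
8. b, u   [->-rule on 6 (branches; this branch)]

Yes, satisfiable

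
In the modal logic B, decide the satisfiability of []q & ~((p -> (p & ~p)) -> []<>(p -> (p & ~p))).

1. []q & ~((p -> (p & ~p)) -> []<>(p -> (p & ~p))), w0
2. []q, w0   [&-rule on 1]
3. ~((p -> (p & ~p)) -> []<>(p -> (p & ~p))), w0   [&-rule on 1]
4. p -> (p & ~p), w0   [~->-rule on 3]
5. ~[]<>(p -> (p & ~p)), w0   [~->-rule on 3]
6. q, w0   [[]-rule on 2 via w0Rw0]
7. ~p, w0   [->-rule on 4 (branches; this branch)]
8. ~<>(p -> (p & ~p)), w1   [~[]-rule on 5: fresh world w1, w0Rw1]
9. q, w1   [[]-rule on 2 via w0Rw1]
10. ~(p -> (p & ~p)), w0   [~<>-rule on 8 via w1Rw0]
11. p, w0   [~->-rule on 10]
12. ~(p & ~p), w0   [~->-rule on 10]
Accessibility: w0Rw0, w0Rw1, w1Rw0, w1Rw1
Branch closes: p and ~p both at w0.
All branches of the tableau close; one closing branch shown above.

No, unsatisfiable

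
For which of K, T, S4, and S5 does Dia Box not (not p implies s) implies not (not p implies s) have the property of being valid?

S5

S5-tableau for the negation not (Dia Box not (not p implies s) implies not (not p implies s)):
1. not (Dia Box not (not p implies s) implies not (not p implies s)), u
2. Dia Box not (not p implies s), u   [neg-implies-rule on 1]
3. not p implies s, u   [neg-implies-rule on 1]
4. s, u   [implies-rule on 3 (branches; this branch)]
5. Box not (not p implies s), v   [Dia-rule on 2: fresh world v, uRv]
6. not (not p implies s), u   [Box-rule on 5 via vRu]
7. not p, u   [neg-implies-rule on 6]
8. not s, u   [neg-implies-rule on 6]
Accessibility: uRu, uRv, vRu, vRv
Branch closes: s and not s both at u.
Every branch closes (one shown): valid in S5.
S4-tableau for the negation not (Dia Box not (not p implies s) implies not (not p implies s)):
1. not (Dia Box not (not p implies s) implies not (not p implies s)), u
2. Dia Box not (not p implies s), u   [neg-implies-rule on 1]
3. not p implies s, u   [neg-implies-rule on 1]
4. s, u   [implies-rule on 3 (branches; this branch)]
5. Box not (not p implies s), v   [Dia-rule on 2: fresh world v, uRv]
6. not (not p implies s), v   [Box-rule on 5 via vRv]
7. not p, v   [neg-implies-rule on 6]
8. not s, v   [neg-implies-rule on 6]
Accessibility: uRu, uRv, vRv
Complete open branch: countermodel on an S4-frame, so not valid in S4, nor in K, T (the same frame is also a K-frame and a T-frame).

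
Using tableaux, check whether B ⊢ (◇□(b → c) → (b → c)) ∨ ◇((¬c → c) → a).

Tableau for the negation ¬((◇□(b → c) → (b → c)) ∨ ◇((¬c → c) → a)):
1. ¬((◇□(b → c) → (b → c)) ∨ ◇((¬c → c) → a)), w0
2. ¬(◇□(b → c) → (b → c)), w0
3. ¬◇((¬c → c) → a), w0
4. ◇□(b → c), w0
5. ¬(b → c), w0
6. b, w0
7. ¬c, w0
8. ¬((¬c → c) → a), w0
9. ¬c → c, w0
10. ¬a, w0
11. c, w0
Accessibility: w0Rw0
Branch closes: c and ¬c both at w0.
All branches of the negation close; one closing branch shown above.

Yes, valid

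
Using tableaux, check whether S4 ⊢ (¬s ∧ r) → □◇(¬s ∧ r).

Not valid

Tableau for the negation ¬((¬s ∧ r) → □◇(¬s ∧ r)):
1. ¬((¬s ∧ r) → □◇(¬s ∧ r)), w0
2. ¬s ∧ r, w0   [¬→-rule on 1]
3. ¬□◇(¬s ∧ r), w0   [¬→-rule on 1]
4. ¬s, w0   [∧-rule on 2]
5. r, w0   [∧-rule on 2]
6. ¬◇(¬s ∧ r), w1   [¬□-rule on 3: fresh world w1, w0Rw1]
7. ¬(¬s ∧ r), w1   [¬◇-rule on 6 via w1Rw1]
8. ¬r, w1   [¬∧-rule on 7 (branches; this branch)]
Accessibility: w0Rw0, w0Rw1, w1Rw1
The negation has an open branch (countermodel exists).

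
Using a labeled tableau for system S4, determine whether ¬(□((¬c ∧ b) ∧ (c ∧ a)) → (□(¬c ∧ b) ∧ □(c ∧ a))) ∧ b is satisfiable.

Unsatisfiable (every branch closes)

1. ¬(□((¬c ∧ b) ∧ (c ∧ a)) → (□(¬c ∧ b) ∧ □(c ∧ a))) ∧ b, u
2. ¬(□((¬c ∧ b) ∧ (c ∧ a)) → (□(¬c ∧ b) ∧ □(c ∧ a))), u
3. b, u
4. □((¬c ∧ b) ∧ (c ∧ a)), u
5. ¬(□(¬c ∧ b) ∧ □(c ∧ a)), u
6. (¬c ∧ b) ∧ (c ∧ a), u
7. ¬c ∧ b, u
8. c ∧ a, u
9. ¬c, u
10. c, u
11. a, u
Accessibility: uRu
Branch closes: c and ¬c both at u.
Every branch closes; the branch above is one of them.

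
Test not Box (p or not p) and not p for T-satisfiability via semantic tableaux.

1. not Box (p or not p) and not p, u
2. not Box (p or not p), u
3. not p, u
4. not (p or not p), v
5. not p, v
6. p, v
Accessibility: uRu, uRv, vRv
Branch closes: p and not p both at v.
(One branch shown.) All branches close.

Unsatisfiable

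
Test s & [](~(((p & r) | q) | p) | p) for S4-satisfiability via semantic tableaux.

Yes, satisfiable

1. s & [](~(((p & r) | q) | p) | p), 0
2. s, 0   [&-rule on 1]
3. [](~(((p & r) | q) | p) | p), 0   [&-rule on 1]
4. ~(((p & r) | q) | p) | p, 0   [[]-rule on 3 via 0R0]
5. p, 0   [|-rule on 4 (branches; this branch)]
Accessibility: 0R0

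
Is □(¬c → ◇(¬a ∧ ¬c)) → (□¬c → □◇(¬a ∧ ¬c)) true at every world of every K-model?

Tableau for the negation ¬(□(¬c → ◇(¬a ∧ ¬c)) → (□¬c → □◇(¬a ∧ ¬c))):
1. ¬(□(¬c → ◇(¬a ∧ ¬c)) → (□¬c → □◇(¬a ∧ ¬c))), 0
2. □(¬c → ◇(¬a ∧ ¬c)), 0   [¬→-rule on 1]
3. ¬(□¬c → □◇(¬a ∧ ¬c)), 0   [¬→-rule on 1]
4. □¬c, 0   [¬→-rule on 3]
5. ¬□◇(¬a ∧ ¬c), 0   [¬→-rule on 3]
6. ¬◇(¬a ∧ ¬c), 1   [¬□-rule on 5: fresh world 1, 0R1]
7. ¬c → ◇(¬a ∧ ¬c), 1   [□-rule on 2 via 0R1]
8. ¬c, 1   [□-rule on 4 via 0R1]
9. ◇(¬a ∧ ¬c), 1   [→-rule on 7 (branches; this branch)]
10. ¬a ∧ ¬c, 2   [◇-rule on 9: fresh world 2, 1R2]
11. ¬a, 2   [∧-rule on 10]
12. ¬c, 2   [∧-rule on 10]
13. ¬(¬a ∧ ¬c), 2   [¬◇-rule on 6 via 1R2]
14. c, 2   [¬∧-rule on 13 (branches; this branch)]
Accessibility: 0R1, 1R2
Branch closes: c and ¬c both at 2.
All branches of the negation close; one closing branch shown above.

Valid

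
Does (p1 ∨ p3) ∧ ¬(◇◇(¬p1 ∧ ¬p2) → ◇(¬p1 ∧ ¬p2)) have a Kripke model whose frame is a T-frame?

1. (p1 ∨ p3) ∧ ¬(◇◇(¬p1 ∧ ¬p2) → ◇(¬p1 ∧ ¬p2)), u
2. p1 ∨ p3, u
3. ¬(◇◇(¬p1 ∧ ¬p2) → ◇(¬p1 ∧ ¬p2)), u
4. ◇◇(¬p1 ∧ ¬p2), u
5. ¬◇(¬p1 ∧ ¬p2), u
6. ¬(¬p1 ∧ ¬p2), u
7. p3, u
8. p2, u
9. ◇(¬p1 ∧ ¬p2), v
10. ¬(¬p1 ∧ ¬p2), v
11. p2, v
12. ¬p1 ∧ ¬p2, w
13. ¬p1, w
14. ¬p2, w
Accessibility: uRu, uRv, vRv, vRw, wRw

Satisfiable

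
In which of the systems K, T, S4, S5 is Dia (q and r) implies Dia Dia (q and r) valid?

T, S4, S5

T-tableau for the negation not (Dia (q and r) implies Dia Dia (q and r)):
1. not (Dia (q and r) implies Dia Dia (q and r)), 0
2. Dia (q and r), 0
3. not Dia Dia (q and r), 0
4. not Dia (q and r), 0
5. not (q and r), 0
6. not r, 0
7. q and r, 1
8. q, 1
9. r, 1
10. not Dia (q and r), 1
11. not (q and r), 1
12. not r, 1
Accessibility: 0R0, 0R1, 1R1
Branch closes: r and not r both at 1.
Every branch closes (one shown): valid in T, hence also in S4, S5 (every theorem of T is a theorem of S4 and S5).
K-tableau for the negation not (Dia (q and r) implies Dia Dia (q and r)):
1. not (Dia (q and r) implies Dia Dia (q and r)), 0
2. Dia (q and r), 0
3. not Dia Dia (q and r), 0
4. q and r, 1
5. q, 1
6. r, 1
7. not Dia (q and r), 1
Accessibility: 0R1
Complete open branch: countermodel on a K-frame, so not valid in K.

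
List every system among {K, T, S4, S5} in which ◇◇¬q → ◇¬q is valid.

S4-tableau for the negation ¬(◇◇¬q → ◇¬q):
1. ¬(◇◇¬q → ◇¬q), 0
2. ◇◇¬q, 0   [¬→-rule on 1]
3. ¬◇¬q, 0   [¬→-rule on 1]
4. q, 0   [¬◇-rule on 3 via 0R0]
5. ◇¬q, 1   [◇-rule on 2: fresh world 1, 0R1]
6. q, 1   [¬◇-rule on 3 via 0R1]
7. ¬q, 2   [◇-rule on 5: fresh world 2, 1R2]
8. q, 2   [¬◇-rule on 3 via 0R2]
Accessibility: 0R0, 0R1, 0R2, 1R1, 1R2, 2R2
Branch closes: q and ¬q both at 2.
Every branch closes (one shown): valid in S4, hence also in S5 (every theorem of S4 is a theorem of S5).
T-tableau for the negation ¬(◇◇¬q → ◇¬q):
1. ¬(◇◇¬q → ◇¬q), 0
2. ◇◇¬q, 0   [¬→-rule on 1]
3. ¬◇¬q, 0   [¬→-rule on 1]
4. q, 0   [¬◇-rule on 3 via 0R0]
5. ◇¬q, 1   [◇-rule on 2: fresh world 1, 0R1]
6. q, 1   [¬◇-rule on 3 via 0R1]
7. ¬q, 2   [◇-rule on 5: fresh world 2, 1R2]
Accessibility: 0R0, 0R1, 1R1, 1R2, 2R2
Complete open branch: countermodel on a T-frame, so not valid in T, nor in K (the same frame is also a K-frame).

S4, S5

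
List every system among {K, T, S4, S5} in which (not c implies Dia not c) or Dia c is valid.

K-tableau for the negation not ((not c implies Dia not c) or Dia c):
1. not ((not c implies Dia not c) or Dia c), w0
2. not (not c implies Dia not c), w0   [neg-or-rule on 1]
3. not Dia c, w0   [neg-or-rule on 1]
4. not c, w0   [neg-implies-rule on 2]
5. not Dia not c, w0   [neg-implies-rule on 2]
Complete open branch: countermodel on a K-frame, so not valid in K.
T-tableau for the negation not ((not c implies Dia not c) or Dia c):
1. not ((not c implies Dia not c) or Dia c), w0
2. not (not c implies Dia not c), w0   [neg-or-rule on 1]
3. not Dia c, w0   [neg-or-rule on 1]
4. not c, w0   [neg-implies-rule on 2]
5. not Dia not c, w0   [neg-implies-rule on 2]
6. c, w0   [neg-Dia-rule on 5 via w0Rw0]
Accessibility: w0Rw0
Branch closes: c and not c both at w0.
Every branch closes (one shown): valid in T, hence also in S4, S5 (every theorem of T is a theorem of S4 and S5).

T, S4, S5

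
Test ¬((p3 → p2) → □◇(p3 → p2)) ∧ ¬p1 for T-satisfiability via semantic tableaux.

Satisfiable

1. ¬((p3 → p2) → □◇(p3 → p2)) ∧ ¬p1, w0
2. ¬((p3 → p2) → □◇(p3 → p2)), w0
3. ¬p1, w0
4. p3 → p2, w0
5. ¬□◇(p3 → p2), w0
6. p2, w0
7. ¬◇(p3 → p2), w1
8. ¬(p3 → p2), w1
9. p3, w1
10. ¬p2, w1
Accessibility: w0Rw0, w0Rw1, w1Rw1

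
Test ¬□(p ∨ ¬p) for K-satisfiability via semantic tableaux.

No, unsatisfiable

1. ¬□(p ∨ ¬p), w0
2. ¬(p ∨ ¬p), w1
3. ¬p, w1
4. p, w1
Accessibility: w0Rw1
Branch closes: p and ¬p both at w1.
Every branch closes; the branch above is one of them.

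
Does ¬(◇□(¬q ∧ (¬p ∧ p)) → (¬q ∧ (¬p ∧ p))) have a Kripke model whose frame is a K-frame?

1. ¬(◇□(¬q ∧ (¬p ∧ p)) → (¬q ∧ (¬p ∧ p))), u
2. ◇□(¬q ∧ (¬p ∧ p)), u
3. ¬(¬q ∧ (¬p ∧ p)), u
4. ¬(¬p ∧ p), u
5. ¬p, u
6. □(¬q ∧ (¬p ∧ p)), v
Accessibility: uRv

Satisfiable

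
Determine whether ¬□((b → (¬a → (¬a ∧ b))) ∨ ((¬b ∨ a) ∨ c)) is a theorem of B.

Not valid

Tableau for the negation □((b → (¬a → (¬a ∧ b))) ∨ ((¬b ∨ a) ∨ c)):
1. □((b → (¬a → (¬a ∧ b))) ∨ ((¬b ∨ a) ∨ c)), u
2. (b → (¬a → (¬a ∧ b))) ∨ ((¬b ∨ a) ∨ c), u
3. (¬b ∨ a) ∨ c, u
4. c, u
Accessibility: uRu
The negation has an open branch (countermodel exists).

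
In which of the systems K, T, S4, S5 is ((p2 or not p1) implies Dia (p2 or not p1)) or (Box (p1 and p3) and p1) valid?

T, S4, S5

T-tableau for the negation not (((p2 or not p1) implies Dia (p2 or not p1)) or (Box (p1 and p3) and p1)):
1. not (((p2 or not p1) implies Dia (p2 or not p1)) or (Box (p1 and p3) and p1)), w0
2. not ((p2 or not p1) implies Dia (p2 or not p1)), w0
3. not (Box (p1 and p3) and p1), w0
4. p2 or not p1, w0
5. not Dia (p2 or not p1), w0
6. not (p2 or not p1), w0
7. not p2, w0
8. p1, w0
9. not Box (p1 and p3), w0
10. not p1, w0
Accessibility: w0Rw0
Branch closes: p1 and not p1 both at w0.
Every branch closes (one shown): valid in T, hence also in S4, S5 (every theorem of T is a theorem of S4 and S5).
K-tableau for the negation not (((p2 or not p1) implies Dia (p2 or not p1)) or (Box (p1 and p3) and p1)):
1. not (((p2 or not p1) implies Dia (p2 or not p1)) or (Box (p1 and p3) and p1)), w0
2. not ((p2 or not p1) implies Dia (p2 or not p1)), w0
3. not (Box (p1 and p3) and p1), w0
4. p2 or not p1, w0
5. not Dia (p2 or not p1), w0
6. not p1, w0
Complete open branch: countermodel on a K-frame, so not valid in K.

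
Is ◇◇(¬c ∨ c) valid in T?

Tableau for the negation ¬◇◇(¬c ∨ c):
1. ¬◇◇(¬c ∨ c), u
2. ¬◇(¬c ∨ c), u
3. ¬(¬c ∨ c), u
4. c, u
5. ¬c, u
Accessibility: uRu
Branch closes: c and ¬c both at u.
Every branch of the negation's tableau closes; the branch above is one of them.

Valid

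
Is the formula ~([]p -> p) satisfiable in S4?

1. ~([]p -> p), w0
2. []p, w0
3. ~p, w0
4. p, w0
Accessibility: w0Rw0
Branch closes: p and ~p both at w0.
Every branch closes; the branch above is one of them.

Unsatisfiable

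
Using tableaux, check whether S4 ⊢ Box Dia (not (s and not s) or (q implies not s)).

Valid in S4

Tableau for the negation not Box Dia (not (s and not s) or (q implies not s)):
1. not Box Dia (not (s and not s) or (q implies not s)), u
2. not Dia (not (s and not s) or (q implies not s)), v
3. not (not (s and not s) or (q implies not s)), v
4. s and not s, v
5. not (q implies not s), v
6. s, v
7. not s, v
Accessibility: uRu, uRv, vRv
Branch closes: s and not s both at v.
All branches of the negation close; one closing branch shown above.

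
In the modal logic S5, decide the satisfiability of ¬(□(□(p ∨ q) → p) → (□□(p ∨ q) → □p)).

1. ¬(□(□(p ∨ q) → p) → (□□(p ∨ q) → □p)), w0
2. □(□(p ∨ q) → p), w0
3. ¬(□□(p ∨ q) → □p), w0
4. □□(p ∨ q), w0
5. ¬□p, w0
6. □(p ∨ q) → p, w0
7. □(p ∨ q), w0
8. p ∨ q, w0
9. p, w0
10. q, w0
11. ¬p, w1
12. □(p ∨ q) → p, w1
13. □(p ∨ q), w1
14. p ∨ q, w1
15. ¬□(p ∨ q), w1
16. q, w1
17. ¬(p ∨ q), w2
18. ¬p, w2
19. ¬q, w2
20. □(p ∨ q) → p, w2
21. □(p ∨ q), w2
22. p ∨ q, w2
23. ¬□(p ∨ q), w2
24. q, w2
Accessibility: w0Rw0, w0Rw1, w0Rw2, w1Rw0, w1Rw1, w1Rw2, w2Rw0, w2Rw1, w2Rw2
Branch closes: q and ¬q both at w2.
(One branch shown.) All branches close.

Unsatisfiable (every branch closes)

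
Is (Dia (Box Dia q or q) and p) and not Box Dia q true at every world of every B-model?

Invalid (countermodel exists)

Tableau for the negation not ((Dia (Box Dia q or q) and p) and not Box Dia q):
1. not ((Dia (Box Dia q or q) and p) and not Box Dia q), w0
2. Box Dia q, w0   [neg-and-rule on 1 (branches; this branch)]
3. Dia q, w0   [Box-rule on 2 via w0Rw0]
4. q, w1   [Dia-rule on 3: fresh world w1, w0Rw1]
5. Dia q, w1   [Box-rule on 2 via w0Rw1]
6. q, w2   [Dia-rule on 5: fresh world w2, w1Rw2]
Accessibility: w0Rw0, w0Rw1, w1Rw0, w1Rw1, w1Rw2, w2Rw1, w2Rw2
The negation has an open branch (countermodel exists).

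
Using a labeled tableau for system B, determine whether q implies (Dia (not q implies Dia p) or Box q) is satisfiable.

Yes, satisfiable

1. q implies (Dia (not q implies Dia p) or Box q), u
2. Dia (not q implies Dia p) or Box q, u   [implies-rule on 1 (branches; this branch)]
3. Box q, u   [or-rule on 2 (branches; this branch)]
4. q, u   [Box-rule on 3 via uRu]
Accessibility: uRu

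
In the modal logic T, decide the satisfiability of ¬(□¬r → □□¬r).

Satisfiable (open branch found)

1. ¬(□¬r → □□¬r), 0
2. □¬r, 0   [¬→-rule on 1]
3. ¬□□¬r, 0   [¬→-rule on 1]
4. ¬r, 0   [□-rule on 2 via 0R0]
5. ¬□¬r, 1   [¬□-rule on 3: fresh world 1, 0R1]
6. ¬r, 1   [□-rule on 2 via 0R1]
7. r, 2   [¬□-rule on 5: fresh world 2, 1R2]
Accessibility: 0R0, 0R1, 1R1, 1R2, 2R2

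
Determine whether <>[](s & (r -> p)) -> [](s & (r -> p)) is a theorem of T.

Tableau for the negation ~(<>[](s & (r -> p)) -> [](s & (r -> p))):
1. ~(<>[](s & (r -> p)) -> [](s & (r -> p))), u
2. <>[](s & (r -> p)), u
3. ~[](s & (r -> p)), u
4. [](s & (r -> p)), v
5. s & (r -> p), v
6. s, v
7. r -> p, v
8. p, v
9. ~(s & (r -> p)), w
10. ~(r -> p), w
11. r, w
12. ~p, w
Accessibility: uRu, uRv, uRw, vRv, wRw
The negation has an open branch (countermodel exists).

Not valid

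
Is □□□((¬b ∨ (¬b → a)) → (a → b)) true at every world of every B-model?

Not valid

Tableau for the negation ¬□□□((¬b ∨ (¬b → a)) → (a → b)):
1. ¬□□□((¬b ∨ (¬b → a)) → (a → b)), u
2. ¬□□((¬b ∨ (¬b → a)) → (a → b)), v
3. ¬□((¬b ∨ (¬b → a)) → (a → b)), w
4. ¬((¬b ∨ (¬b → a)) → (a → b)), x
5. ¬b ∨ (¬b → a), x
6. ¬(a → b), x
7. a, x
8. ¬b, x
9. ¬b → a, x
Accessibility: uRu, uRv, vRu, vRv, vRw, wRv, wRw, wRx, xRw, xRx
The negation has an open branch (countermodel exists).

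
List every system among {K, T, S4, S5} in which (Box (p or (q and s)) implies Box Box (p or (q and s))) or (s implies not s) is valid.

S4-tableau for the negation not ((Box (p or (q and s)) implies Box Box (p or (q and s))) or (s implies not s)):
1. not ((Box (p or (q and s)) implies Box Box (p or (q and s))) or (s implies not s)), 0
2. not (Box (p or (q and s)) implies Box Box (p or (q and s))), 0   [neg-or-rule on 1]
3. not (s implies not s), 0   [neg-or-rule on 1]
4. Box (p or (q and s)), 0   [neg-implies-rule on 2]
5. not Box Box (p or (q and s)), 0   [neg-implies-rule on 2]
6. s, 0   [neg-implies-rule on 3]
7. p or (q and s), 0   [Box-rule on 4 via 0R0]
8. q and s, 0   [or-rule on 7 (branches; this branch)]
9. q, 0   [and-rule on 8]
10. not Box (p or (q and s)), 1   [neg-Box-rule on 5: fresh world 1, 0R1]
11. p or (q and s), 1   [Box-rule on 4 via 0R1]
12. q and s, 1   [or-rule on 11 (branches; this branch)]
13. q, 1   [and-rule on 12]
14. s, 1   [and-rule on 12]
15. not (p or (q and s)), 2   [neg-Box-rule on 10: fresh world 2, 1R2]
16. not p, 2   [neg-or-rule on 15]
17. not (q and s), 2   [neg-or-rule on 15]
18. p or (q and s), 2   [Box-rule on 4 via 0R2]
19. not s, 2   [neg-and-rule on 17 (branches; this branch)]
20. q and s, 2   [or-rule on 18 (branches; this branch)]
21. q, 2   [and-rule on 20]
22. s, 2   [and-rule on 20]
Accessibility: 0R0, 0R1, 0R2, 1R1, 1R2, 2R2
Branch closes: s and not s both at 2.
Every branch closes (one shown): valid in S4, hence also in S5 (every theorem of S4 is a theorem of S5).
T-tableau for the negation not ((Box (p or (q and s)) implies Box Box (p or (q and s))) or (s implies not s)):
1. not ((Box (p or (q and s)) implies Box Box (p or (q and s))) or (s implies not s)), 0
2. not (Box (p or (q and s)) implies Box Box (p or (q and s))), 0   [neg-or-rule on 1]
3. not (s implies not s), 0   [neg-or-rule on 1]
4. Box (p or (q and s)), 0   [neg-implies-rule on 2]
5. not Box Box (p or (q and s)), 0   [neg-implies-rule on 2]
6. s, 0   [neg-implies-rule on 3]
7. p or (q and s), 0   [Box-rule on 4 via 0R0]
8. q and s, 0   [or-rule on 7 (branches; this branch)]
9. q, 0   [and-rule on 8]
10. not Box (p or (q and s)), 1   [neg-Box-rule on 5: fresh world 1, 0R1]
11. p or (q and s), 1   [Box-rule on 4 via 0R1]
12. q and s, 1   [or-rule on 11 (branches; this branch)]
13. q, 1   [and-rule on 12]
14. s, 1   [and-rule on 12]
15. not (p or (q and s)), 2   [neg-Box-rule on 10: fresh world 2, 1R2]
16. not p, 2   [neg-or-rule on 15]
17. not (q and s), 2   [neg-or-rule on 15]
18. not s, 2   [neg-and-rule on 17 (branches; this branch)]
Accessibility: 0R0, 0R1, 1R1, 1R2, 2R2
Complete open branch: countermodel on a T-frame, so not valid in T, nor in K (the same frame is also a K-frame).

S4, S5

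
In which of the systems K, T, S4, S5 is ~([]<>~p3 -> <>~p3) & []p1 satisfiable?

K-tableau for the formula:
1. ~([]<>~p3 -> <>~p3) & []p1, u
2. ~([]<>~p3 -> <>~p3), u   [&-rule on 1]
3. []p1, u   [&-rule on 1]
4. []<>~p3, u   [~->-rule on 2]
5. ~<>~p3, u   [~->-rule on 2]
Complete open branch: satisfiable in K.
T-tableau for the formula:
1. ~([]<>~p3 -> <>~p3) & []p1, u
2. ~([]<>~p3 -> <>~p3), u   [&-rule on 1]
3. []p1, u   [&-rule on 1]
4. []<>~p3, u   [~->-rule on 2]
5. ~<>~p3, u   [~->-rule on 2]
6. p1, u   [[]-rule on 3 via uRu]
7. <>~p3, u   [[]-rule on 4 via uRu]
8. p3, u   [~<>-rule on 5 via uRu]
9. ~p3, v   [<>-rule on 7: fresh world v, uRv]
10. p1, v   [[]-rule on 3 via uRv]
11. <>~p3, v   [[]-rule on 4 via uRv]
12. p3, v   [~<>-rule on 5 via uRv]
Accessibility: uRu, uRv, vRv
Branch closes: p3 and ~p3 both at v.
Every branch closes (one shown): unsatisfiable in T, hence also in S4, S5 (every S4/S5-frame is a T-frame).

K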